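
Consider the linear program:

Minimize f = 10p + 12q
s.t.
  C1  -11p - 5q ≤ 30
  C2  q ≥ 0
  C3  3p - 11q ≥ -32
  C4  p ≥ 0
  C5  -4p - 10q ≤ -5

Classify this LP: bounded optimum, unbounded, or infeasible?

bounded optimum

Feasible corners and f = 10p + 12q:
  (5/4, 0) → f = 25/2
  (0, 32/11) → f = 384/11
  (0, 1/2) → f = 6
The feasible region has finitely many vertices and no improving ray; the minimum is 6 at (0, 1/2).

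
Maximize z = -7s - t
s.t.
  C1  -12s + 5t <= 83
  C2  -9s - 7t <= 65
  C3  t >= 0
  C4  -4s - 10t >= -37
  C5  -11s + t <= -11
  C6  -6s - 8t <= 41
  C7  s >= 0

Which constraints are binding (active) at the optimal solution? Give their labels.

C3 and C5

Feasible corners and z = -7s - t:
  (37/4, 0) → z = -259/4
  (1, 0) → z = -7
  (49/38, 121/38) → z = -232/19

The maximum is at (1, 0). Substituting into each constraint, equality holds for C3 and C5; the remaining constraints have slack.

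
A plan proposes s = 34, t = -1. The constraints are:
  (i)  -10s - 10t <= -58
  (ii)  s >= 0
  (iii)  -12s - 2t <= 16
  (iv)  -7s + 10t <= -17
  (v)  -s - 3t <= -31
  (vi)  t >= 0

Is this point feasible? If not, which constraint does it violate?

Constraint (vi): t = -1, which is not ≥ 0. All other constraints are satisfied.

not feasible — violates (vi)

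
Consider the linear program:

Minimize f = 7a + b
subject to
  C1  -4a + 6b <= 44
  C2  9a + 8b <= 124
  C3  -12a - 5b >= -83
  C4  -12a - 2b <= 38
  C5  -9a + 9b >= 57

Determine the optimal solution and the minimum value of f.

Corner points and f = 7a + b:
  (-79/20, 47/10) → f = -459/20
  (3, 28/3) → f = 91/3
  (-76/21, 19/7) → f = -475/21

a = -79/20, b = 47/10, minimum f = -459/20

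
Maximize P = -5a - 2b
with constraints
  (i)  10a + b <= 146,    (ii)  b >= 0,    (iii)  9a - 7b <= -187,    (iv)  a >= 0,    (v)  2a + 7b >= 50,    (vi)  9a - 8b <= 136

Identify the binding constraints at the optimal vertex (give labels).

(iii) and (iv)

Extreme points and P = -5a - 2b:
  (835/79, 3184/79) → P = -10543/79
  (0, 146) → P = -292
  (0, 187/7) → P = -374/7

The maximum is at (0, 187/7). Substituting into each constraint, equality holds for (iii) and (iv); the remaining constraints have slack.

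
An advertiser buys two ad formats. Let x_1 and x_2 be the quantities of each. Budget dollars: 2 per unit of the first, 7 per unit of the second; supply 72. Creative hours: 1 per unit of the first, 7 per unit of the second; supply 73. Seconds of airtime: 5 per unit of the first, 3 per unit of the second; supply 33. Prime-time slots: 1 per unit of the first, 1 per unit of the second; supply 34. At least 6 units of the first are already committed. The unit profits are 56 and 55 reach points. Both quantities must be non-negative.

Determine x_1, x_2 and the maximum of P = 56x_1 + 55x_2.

Feasible corners and P = 56x_1 + 55x_2:
  (33/5, 0) → P = 1848/5
  (6, 0) → P = 336
  (6, 1) → P = 391

x_1 = 6, x_2 = 1, maximum P = 391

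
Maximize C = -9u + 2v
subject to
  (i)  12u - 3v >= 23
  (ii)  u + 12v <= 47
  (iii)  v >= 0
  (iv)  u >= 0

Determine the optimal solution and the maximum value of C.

Feasible corners and C = -9u + 2v:
  (139/49, 541/147) → C = -2671/147
  (23/12, 0) → C = -69/4
  (47, 0) → C = -423

The optimum lies where 12u - 3v = 23 and v = 0.
Solving simultaneously gives u = 23/12, v = 0.

u = 23/12, v = 0, maximum C = -69/4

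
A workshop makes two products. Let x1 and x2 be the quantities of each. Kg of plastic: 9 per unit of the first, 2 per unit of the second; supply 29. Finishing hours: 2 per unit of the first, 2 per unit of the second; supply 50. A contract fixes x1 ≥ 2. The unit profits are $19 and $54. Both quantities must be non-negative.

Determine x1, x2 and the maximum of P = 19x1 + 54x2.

x1 = 2, x2 = 11/2, maximum P = 335

Corner points and P = 19x1 + 54x2:
  (29/9, 0) → P = 551/9
  (2, 0) → P = 38
  (2, 11/2) → P = 335

The binding constraints are 9x1 + 2x2 = 29 and x1 = 2.
Solving simultaneously gives x1 = 2, x2 = 11/2.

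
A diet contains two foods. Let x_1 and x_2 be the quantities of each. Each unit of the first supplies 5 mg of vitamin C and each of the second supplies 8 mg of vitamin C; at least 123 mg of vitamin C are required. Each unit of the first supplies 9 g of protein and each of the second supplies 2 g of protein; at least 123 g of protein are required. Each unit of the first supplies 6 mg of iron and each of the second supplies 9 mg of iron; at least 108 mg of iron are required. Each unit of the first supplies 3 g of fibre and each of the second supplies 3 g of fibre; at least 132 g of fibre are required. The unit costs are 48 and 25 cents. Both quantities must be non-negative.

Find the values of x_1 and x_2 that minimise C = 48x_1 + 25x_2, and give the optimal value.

x_1 = 5, x_2 = 39, minimum C = 1215

The feasible region is unbounded (it extends along (0, 1), (1, 0)), but C strictly increases along every unbounded feasible direction, so there is no improving ray and the minimum is attained at a vertex.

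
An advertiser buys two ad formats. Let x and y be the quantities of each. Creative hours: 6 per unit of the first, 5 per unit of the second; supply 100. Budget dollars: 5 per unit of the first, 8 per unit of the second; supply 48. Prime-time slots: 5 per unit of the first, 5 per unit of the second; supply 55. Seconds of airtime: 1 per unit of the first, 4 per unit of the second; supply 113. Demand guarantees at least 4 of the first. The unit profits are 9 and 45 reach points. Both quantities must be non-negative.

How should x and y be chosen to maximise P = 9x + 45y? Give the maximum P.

Extreme points and P = 9x + 45y:
  (48/5, 0) → P = 432/5
  (4, 0) → P = 36
  (4, 7/2) → P = 387/2

The binding constraints are 5x + 8y = 48 and x = 4.
Solving simultaneously gives x = 4, y = 7/2.

x = 4, y = 7/2, maximum P = 387/2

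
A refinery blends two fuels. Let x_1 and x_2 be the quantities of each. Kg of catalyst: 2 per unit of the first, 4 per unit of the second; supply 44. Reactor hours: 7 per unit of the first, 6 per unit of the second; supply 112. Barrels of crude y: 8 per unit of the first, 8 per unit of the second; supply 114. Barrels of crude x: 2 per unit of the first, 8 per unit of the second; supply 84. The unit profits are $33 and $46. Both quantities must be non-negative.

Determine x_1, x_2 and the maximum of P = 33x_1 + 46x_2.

x_1 = 13/2, x_2 = 31/4, maximum P = 571

At the optimal vertex, 2x_1 + 4x_2 = 44 and 8x_1 + 8x_2 = 114.
Solving simultaneously gives x_1 = 13/2, x_2 = 31/4.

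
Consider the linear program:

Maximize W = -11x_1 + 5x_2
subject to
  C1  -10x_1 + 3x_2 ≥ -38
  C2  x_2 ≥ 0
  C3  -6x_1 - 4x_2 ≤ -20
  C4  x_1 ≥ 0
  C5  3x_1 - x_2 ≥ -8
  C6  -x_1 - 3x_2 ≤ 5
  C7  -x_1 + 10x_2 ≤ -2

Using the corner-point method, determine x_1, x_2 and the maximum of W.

Vertices and W = -11x_1 + 5x_2:
  (19/5, 0) → W = -209/5
  (374/97, 18/97) → W = -4024/97
  (10/3, 0) → W = -110/3
  (13/4, 1/8) → W = -281/8

The binding constraints are -6x_1 - 4x_2 = -20 and -x_1 + 10x_2 = -2.
Solving simultaneously gives x_1 = 13/4, x_2 = 1/8.

x_1 = 13/4, x_2 = 1/8, maximum W = -281/8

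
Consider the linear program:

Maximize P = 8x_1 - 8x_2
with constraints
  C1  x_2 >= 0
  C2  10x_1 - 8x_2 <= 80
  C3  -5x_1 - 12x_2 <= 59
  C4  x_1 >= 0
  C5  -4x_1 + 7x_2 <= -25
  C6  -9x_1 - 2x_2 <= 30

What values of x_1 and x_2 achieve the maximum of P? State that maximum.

x_1 = 8, x_2 = 0, maximum P = 64

Feasible corners and P = 8x_1 - 8x_2:
  (8, 0) → P = 64
  (25/4, 0) → P = 50
  (180/19, 35/19) → P = 1160/19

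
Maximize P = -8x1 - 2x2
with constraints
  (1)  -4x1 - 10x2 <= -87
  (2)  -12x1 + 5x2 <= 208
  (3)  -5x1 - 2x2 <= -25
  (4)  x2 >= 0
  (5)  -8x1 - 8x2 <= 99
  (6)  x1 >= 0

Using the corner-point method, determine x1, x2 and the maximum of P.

x1 = 0, x2 = 25/2, maximum P = -25

Corner points and P = -8x1 - 2x2:
  (38/21, 335/42) → P = -213/7
  (87/4, 0) → P = -174
  (0, 208/5) → P = -416/5
  (0, 25/2) → P = -25
The feasible region is unbounded (it extends along (1, 0), (5, 12)), but P strictly decreases along every unbounded feasible direction, so there is no improving ray and the maximum is attained at a vertex.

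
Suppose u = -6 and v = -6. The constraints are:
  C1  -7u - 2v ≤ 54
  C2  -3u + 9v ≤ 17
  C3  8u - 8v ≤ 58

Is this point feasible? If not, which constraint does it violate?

feasible

C1: 54 ≤ 54 ✓
C2: -36 ≤ 17 ✓
C3: 0 ≤ 58 ✓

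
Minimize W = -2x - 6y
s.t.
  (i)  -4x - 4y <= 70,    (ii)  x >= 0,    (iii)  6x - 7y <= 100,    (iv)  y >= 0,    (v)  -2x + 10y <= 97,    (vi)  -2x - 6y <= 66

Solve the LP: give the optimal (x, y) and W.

x = 73/2, y = 17, minimum W = -175

Vertices and W = -2x - 6y:
  (0, 0) → W = 0
  (0, 97/10) → W = -291/5
  (50/3, 0) → W = -100/3
  (73/2, 17) → W = -175

The binding constraints are 6x - 7y = 100 and -2x + 10y = 97.
Solving simultaneously gives x = 73/2, y = 17.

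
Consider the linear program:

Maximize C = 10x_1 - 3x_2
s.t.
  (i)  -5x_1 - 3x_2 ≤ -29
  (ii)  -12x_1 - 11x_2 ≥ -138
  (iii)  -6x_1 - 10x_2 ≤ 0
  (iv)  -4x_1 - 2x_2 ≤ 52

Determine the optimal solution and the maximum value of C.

x_1 = 230/9, x_2 = -46/3, maximum C = 2714/9

Vertices and C = 10x_1 - 3x_2:
  (-5, 18) → C = -104
  (145/16, -87/16) → C = 1711/16
  (230/9, -46/3) → C = 2714/9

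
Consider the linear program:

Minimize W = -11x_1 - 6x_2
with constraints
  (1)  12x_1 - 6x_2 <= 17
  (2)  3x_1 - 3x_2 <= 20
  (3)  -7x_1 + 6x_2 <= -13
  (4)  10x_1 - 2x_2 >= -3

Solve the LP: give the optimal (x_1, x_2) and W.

x_1 = 4/5, x_2 = -37/30, minimum W = -7/5

Feasible corners and W = -11x_1 - 6x_2:
  (4/5, -37/30) → W = -7/5
  (-13/9, -103/18) → W = 452/9
  (-22/23, -151/46) → W = 695/23

At the optimal vertex, 12x_1 - 6x_2 = 17 and -7x_1 + 6x_2 = -13.
Solving simultaneously gives x_1 = 4/5, x_2 = -37/30.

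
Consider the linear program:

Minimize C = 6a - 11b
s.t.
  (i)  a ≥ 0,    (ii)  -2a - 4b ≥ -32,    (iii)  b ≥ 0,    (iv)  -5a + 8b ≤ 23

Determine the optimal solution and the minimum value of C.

Extreme points and C = 6a - 11b:
  (0, 0) → C = 0
  (0, 23/8) → C = -253/8
  (16, 0) → C = 96
  (41/9, 103/18) → C = -641/18

a = 41/9, b = 103/18, minimum C = -641/18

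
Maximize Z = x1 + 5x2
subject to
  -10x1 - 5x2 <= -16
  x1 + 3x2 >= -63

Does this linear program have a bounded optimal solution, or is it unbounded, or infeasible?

unbounded

From the feasible point (363/25, -646/25), moving in the direction (-5, 10) keeps every constraint satisfied while Z increases without bound.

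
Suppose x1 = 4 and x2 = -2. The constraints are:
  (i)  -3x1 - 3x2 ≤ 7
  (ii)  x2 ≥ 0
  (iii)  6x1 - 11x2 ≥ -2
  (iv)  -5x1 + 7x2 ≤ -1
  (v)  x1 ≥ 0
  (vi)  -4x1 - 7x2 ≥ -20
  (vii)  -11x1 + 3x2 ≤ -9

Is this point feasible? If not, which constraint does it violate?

not feasible — violates (ii)

Constraint (ii): x2 = -2, which is not ≥ 0. All other constraints are satisfied.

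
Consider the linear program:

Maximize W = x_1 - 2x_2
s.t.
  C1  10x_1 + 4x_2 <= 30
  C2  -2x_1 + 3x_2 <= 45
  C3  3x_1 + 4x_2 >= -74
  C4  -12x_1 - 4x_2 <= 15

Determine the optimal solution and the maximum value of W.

Corner points and W = x_1 - 2x_2:
  (-45/19, 255/19) → W = -555/19
  (104/7, -415/14) → W = 519/7
  (-225/44, 255/22) → W = -1245/44
  (59/9, -281/12) → W = 961/18

The optimum lies where 10x_1 + 4x_2 = 30 and 3x_1 + 4x_2 = -74.
Solving simultaneously gives x_1 = 104/7, x_2 = -415/14.

x_1 = 104/7, x_2 = -415/14, maximum W = 519/7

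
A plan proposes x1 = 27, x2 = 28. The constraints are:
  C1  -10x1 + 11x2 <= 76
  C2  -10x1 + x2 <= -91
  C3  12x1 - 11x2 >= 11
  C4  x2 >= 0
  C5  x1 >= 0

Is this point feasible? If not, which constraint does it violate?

feasible

C1: 38 ≤ 76 ✓
C2: -242 ≤ -91 ✓
C3: 16 ≥ 11 ✓
C4: 28 ≥ 0 ✓
C5: 27 ≥ 0 ✓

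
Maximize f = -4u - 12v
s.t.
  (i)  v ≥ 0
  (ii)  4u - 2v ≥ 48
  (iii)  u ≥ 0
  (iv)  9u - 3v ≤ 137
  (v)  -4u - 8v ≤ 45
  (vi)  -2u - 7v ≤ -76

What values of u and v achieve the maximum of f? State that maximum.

u = 61/4, v = 13/2, maximum f = -139

Feasible corners and f = -4u - 12v:
  (65/3, 58/3) → f = -956/3
  (61/4, 13/2) → f = -139
  (1187/69, 410/69) → f = -9668/69

At the optimal vertex, 4u - 2v = 48 and -2u - 7v = -76.
Solving simultaneously gives u = 61/4, v = 13/2.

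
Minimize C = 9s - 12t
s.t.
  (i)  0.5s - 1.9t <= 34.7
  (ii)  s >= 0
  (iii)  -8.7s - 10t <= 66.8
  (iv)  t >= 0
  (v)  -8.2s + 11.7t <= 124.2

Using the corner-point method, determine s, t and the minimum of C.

s = 0, t = 138/13, minimum C = -1656/13

Vertices and C = 9s - 12t:
  (347/5, 0) → C = 3123/5
  (0, 0) → C = 0
  (0, 138/13) → C = -1656/13
The feasible region is unbounded (it extends along (19, 5), (117, 82)), but C strictly increases along every unbounded feasible direction, so there is no improving ray and the minimum is attained at a vertex.

The binding constraints are s = 0 and -8.2s + 11.7t = 124.2.
Solving simultaneously gives s = 0, t = 138/13.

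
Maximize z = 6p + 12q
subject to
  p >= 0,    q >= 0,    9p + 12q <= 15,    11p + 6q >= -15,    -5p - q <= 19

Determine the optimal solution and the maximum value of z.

p = 0, q = 5/4, maximum z = 15

Feasible corners and z = 6p + 12q:
  (0, 0) → z = 0
  (0, 5/4) → z = 15
  (5/3, 0) → z = 10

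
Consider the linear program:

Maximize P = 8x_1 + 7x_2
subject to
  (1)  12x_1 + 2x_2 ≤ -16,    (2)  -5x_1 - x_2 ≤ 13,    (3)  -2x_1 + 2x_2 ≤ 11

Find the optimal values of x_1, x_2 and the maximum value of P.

Extreme points and P = 8x_1 + 7x_2:
  (5, -38) → P = -226
  (-27/14, 25/7) → P = 67/7
  (-37/12, 29/12) → P = -31/4

The binding constraints are 12x_1 + 2x_2 = -16 and -2x_1 + 2x_2 = 11.
Solving simultaneously gives x_1 = -27/14, x_2 = 25/7.

x_1 = -27/14, x_2 = 25/7, maximum P = 67/7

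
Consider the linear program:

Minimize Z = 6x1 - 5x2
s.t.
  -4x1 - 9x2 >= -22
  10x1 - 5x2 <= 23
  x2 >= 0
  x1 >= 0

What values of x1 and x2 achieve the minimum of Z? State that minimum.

At the optimal vertex, -4x1 - 9x2 = -22 and x1 = 0.
Solving simultaneously gives x1 = 0, x2 = 22/9.

x1 = 0, x2 = 22/9, minimum Z = -110/9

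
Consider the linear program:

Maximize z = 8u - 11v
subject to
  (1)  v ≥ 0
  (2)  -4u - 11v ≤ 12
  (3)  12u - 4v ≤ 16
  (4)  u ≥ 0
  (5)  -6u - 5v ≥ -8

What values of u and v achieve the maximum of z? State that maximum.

Extreme points and z = 8u - 11v:
  (4/3, 0) → z = 32/3
  (0, 0) → z = 0
  (0, 8/5) → z = -88/5

At the optimal vertex, v = 0 and 12u - 4v = 16.
Solving simultaneously gives u = 4/3, v = 0.

u = 4/3, v = 0, maximum z = 32/3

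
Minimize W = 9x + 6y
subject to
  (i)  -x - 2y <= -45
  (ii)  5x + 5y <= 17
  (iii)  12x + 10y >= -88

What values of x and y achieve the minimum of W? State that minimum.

x = -61, y = 322/5, minimum W = -813/5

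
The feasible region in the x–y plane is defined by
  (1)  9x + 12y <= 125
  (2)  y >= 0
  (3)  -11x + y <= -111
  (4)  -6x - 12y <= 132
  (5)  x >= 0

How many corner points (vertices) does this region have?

3

Intersecting each pair of boundary lines and keeping only the points that satisfy every inequality leaves:
  (125/9, 0)
  (31/3, 8/3)
  (111/11, 0)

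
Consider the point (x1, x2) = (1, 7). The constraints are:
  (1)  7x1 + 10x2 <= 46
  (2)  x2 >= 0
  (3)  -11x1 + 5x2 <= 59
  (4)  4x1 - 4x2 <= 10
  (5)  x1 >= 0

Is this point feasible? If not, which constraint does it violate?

Constraint (1): 7x1 + 10x2 = 77, which is not ≤ 46. All other constraints are satisfied.

not feasible — violates (1)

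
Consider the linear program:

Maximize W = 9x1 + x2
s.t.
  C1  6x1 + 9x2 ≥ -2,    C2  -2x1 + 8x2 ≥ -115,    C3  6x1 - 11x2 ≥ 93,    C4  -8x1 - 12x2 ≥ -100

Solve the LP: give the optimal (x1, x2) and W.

x1 = 545/22, x2 = -90/11, maximum W = 4725/22

Extreme points and W = 9x1 + x2:
  (1019/66, -347/33) → W = 8477/66
  (163/24, -19/4) → W = 451/8
  (545/22, -90/11) → W = 4725/22
  (277/20, -9/10) → W = 495/4

At the optimal vertex, -2x1 + 8x2 = -115 and -8x1 - 12x2 = -100.
Solving simultaneously gives x1 = 545/22, x2 = -90/11.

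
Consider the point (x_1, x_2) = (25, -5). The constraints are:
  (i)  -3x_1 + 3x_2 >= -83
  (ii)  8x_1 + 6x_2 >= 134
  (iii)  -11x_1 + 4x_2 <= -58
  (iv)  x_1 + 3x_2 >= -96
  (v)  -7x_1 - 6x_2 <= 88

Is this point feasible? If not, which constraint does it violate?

Constraint (i): -3x_1 + 3x_2 = -90, which is not ≥ -83. All other constraints are satisfied.

not feasible — violates (i)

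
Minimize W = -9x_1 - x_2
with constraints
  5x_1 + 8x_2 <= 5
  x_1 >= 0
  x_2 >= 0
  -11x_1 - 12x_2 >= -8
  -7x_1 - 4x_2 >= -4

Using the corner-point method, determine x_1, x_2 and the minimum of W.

x_1 = 4/7, x_2 = 0, minimum W = -36/7

Vertices and W = -9x_1 - x_2:
  (0, 5/8) → W = -5/8
  (1/7, 15/28) → W = -51/28
  (0, 0) → W = 0
  (4/7, 0) → W = -36/7
  (2/5, 3/10) → W = -39/10

The optimum lies where x_2 = 0 and -7x_1 - 4x_2 = -4.
Solving simultaneously gives x_1 = 4/7, x_2 = 0.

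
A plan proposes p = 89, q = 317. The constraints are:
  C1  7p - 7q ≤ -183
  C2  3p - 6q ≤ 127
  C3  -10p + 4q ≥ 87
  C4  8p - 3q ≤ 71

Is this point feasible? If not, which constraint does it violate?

feasible

C1: -1596 ≤ -183 ✓
C2: -1635 ≤ 127 ✓
C3: 378 ≥ 87 ✓
C4: -239 ≤ 71 ✓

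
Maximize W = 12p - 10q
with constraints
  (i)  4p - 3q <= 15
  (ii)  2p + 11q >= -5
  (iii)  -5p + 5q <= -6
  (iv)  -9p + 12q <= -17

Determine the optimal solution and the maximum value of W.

Feasible corners and W = 12p - 10q:
  (3, -1) → W = 46
  (43/7, 67/21) → W = 878/21
  (127/123, -79/123) → W = 2314/123

The optimum lies where 4p - 3q = 15 and 2p + 11q = -5.
Solving simultaneously gives p = 3, q = -1.

p = 3, q = -1, maximum W = 46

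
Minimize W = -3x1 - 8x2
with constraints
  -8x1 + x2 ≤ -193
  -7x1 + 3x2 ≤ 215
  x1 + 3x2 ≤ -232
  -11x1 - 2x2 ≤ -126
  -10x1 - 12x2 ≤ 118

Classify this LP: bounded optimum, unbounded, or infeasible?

From the feasible point (135, -367/3), moving in the direction (3, -1) keeps every constraint satisfied while W decreases without bound.

unbounded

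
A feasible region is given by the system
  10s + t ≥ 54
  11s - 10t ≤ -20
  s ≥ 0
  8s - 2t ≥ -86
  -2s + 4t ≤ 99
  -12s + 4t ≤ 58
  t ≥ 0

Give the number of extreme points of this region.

4

Pairwise boundary intersections that survive every other constraint:
  (520/111, 794/111)
  (79/26, 307/13)
  (455/12, 1049/24)
  (41/10, 134/5)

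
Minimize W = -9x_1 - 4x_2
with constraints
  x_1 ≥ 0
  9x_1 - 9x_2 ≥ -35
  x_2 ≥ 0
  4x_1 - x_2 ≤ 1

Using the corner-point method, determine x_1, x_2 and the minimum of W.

Feasible corners and W = -9x_1 - 4x_2:
  (0, 35/9) → W = -140/9
  (0, 0) → W = 0
  (44/27, 149/27) → W = -992/27
  (1/4, 0) → W = -9/4

The binding constraints are 9x_1 - 9x_2 = -35 and 4x_1 - x_2 = 1.
Solving simultaneously gives x_1 = 44/27, x_2 = 149/27.

x_1 = 44/27, x_2 = 149/27, minimum W = -992/27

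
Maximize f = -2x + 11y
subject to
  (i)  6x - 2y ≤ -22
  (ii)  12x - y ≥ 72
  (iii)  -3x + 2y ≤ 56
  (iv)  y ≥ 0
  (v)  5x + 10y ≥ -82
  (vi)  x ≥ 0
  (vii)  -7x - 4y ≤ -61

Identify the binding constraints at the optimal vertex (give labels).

Feasible corners and f = -2x + 11y:
  (83/9, 116/3) → f = 3662/9
  (34/3, 45) → f = 1417/3
  (200/21, 296/7) → f = 9368/21

The maximum is at (34/3, 45). Substituting into each constraint, equality holds for (i) and (iii); the remaining constraints have slack.

(i) and (iii)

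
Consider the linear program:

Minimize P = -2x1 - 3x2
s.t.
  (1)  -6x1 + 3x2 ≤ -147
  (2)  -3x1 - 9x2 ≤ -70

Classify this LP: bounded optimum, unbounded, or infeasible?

unbounded

From the feasible point (73/3, -1/3), moving in the direction (9, -3) keeps every constraint satisfied while P decreases without bound.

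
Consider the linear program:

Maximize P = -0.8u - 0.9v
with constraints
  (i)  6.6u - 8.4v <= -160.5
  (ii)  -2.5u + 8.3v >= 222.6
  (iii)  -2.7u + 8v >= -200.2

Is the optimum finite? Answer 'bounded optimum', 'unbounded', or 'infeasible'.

From the feasible point (17923/1126, 35597/1126), moving in the direction (-8.3, -2.5) keeps every constraint satisfied while P increases without bound.

unbounded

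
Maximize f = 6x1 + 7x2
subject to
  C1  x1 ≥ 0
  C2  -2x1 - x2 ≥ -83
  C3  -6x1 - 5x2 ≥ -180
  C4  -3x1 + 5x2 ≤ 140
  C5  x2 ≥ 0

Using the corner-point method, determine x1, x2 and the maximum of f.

Feasible corners and f = 6x1 + 7x2:
  (0, 28) → f = 196
  (0, 0) → f = 0
  (40/9, 92/3) → f = 724/3
  (30, 0) → f = 180

The optimum lies where -6x1 - 5x2 = -180 and -3x1 + 5x2 = 140.
Solving simultaneously gives x1 = 40/9, x2 = 92/3.

x1 = 40/9, x2 = 92/3, maximum f = 724/3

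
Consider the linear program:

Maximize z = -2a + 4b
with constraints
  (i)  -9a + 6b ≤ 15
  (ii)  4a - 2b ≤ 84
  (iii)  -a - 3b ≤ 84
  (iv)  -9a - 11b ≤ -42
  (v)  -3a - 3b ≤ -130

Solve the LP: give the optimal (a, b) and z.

Feasible corners and z = -2a + 4b:
  (89, 136) → z = 366
  (49/3, 27) → z = 226/3
  (256/9, 134/9) → z = 8/3

At the optimal vertex, -9a + 6b = 15 and 4a - 2b = 84.
Solving simultaneously gives a = 89, b = 136.

a = 89, b = 136, maximum z = 366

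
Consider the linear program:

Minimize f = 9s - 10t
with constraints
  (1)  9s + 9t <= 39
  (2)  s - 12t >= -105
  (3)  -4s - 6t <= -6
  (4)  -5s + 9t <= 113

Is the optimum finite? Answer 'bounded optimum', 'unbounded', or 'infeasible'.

Extreme points and f = 9s - 10t:
  (-53/13, 328/39) → f = -4711/39
  (10, -17/3) → f = 440/3
  (-137/17, 412/51) → f = -7819/51
  (-104/11, 241/33) → f = -5218/33
The feasible region has finitely many vertices and no improving ray; the minimum is -5218/33 at (-104/11, 241/33).

bounded optimum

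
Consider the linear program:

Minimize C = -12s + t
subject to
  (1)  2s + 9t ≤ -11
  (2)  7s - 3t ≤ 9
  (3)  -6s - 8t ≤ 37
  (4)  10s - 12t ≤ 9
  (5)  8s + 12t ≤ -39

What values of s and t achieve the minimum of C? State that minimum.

s = -5/3, t = -77/36, minimum C = 643/36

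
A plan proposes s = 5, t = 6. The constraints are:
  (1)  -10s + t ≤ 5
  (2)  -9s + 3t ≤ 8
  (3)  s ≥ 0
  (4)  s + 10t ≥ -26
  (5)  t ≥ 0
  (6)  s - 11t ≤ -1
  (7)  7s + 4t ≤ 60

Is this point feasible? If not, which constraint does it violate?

feasible

(1): -44 ≤ 5 ✓
(2): -27 ≤ 8 ✓
(3): 5 ≥ 0 ✓
(4): 65 ≥ -26 ✓
(5): 6 ≥ 0 ✓
(6): -61 ≤ -1 ✓
(7): 59 ≤ 60 ✓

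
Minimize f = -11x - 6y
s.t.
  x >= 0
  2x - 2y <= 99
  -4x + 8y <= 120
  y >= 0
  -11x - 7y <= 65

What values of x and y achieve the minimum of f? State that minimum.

Corner points and f = -11x - 6y:
  (0, 15) → f = -90
  (0, 0) → f = 0
  (129, 159/2) → f = -1896
  (99/2, 0) → f = -1089/2

The binding constraints are 2x - 2y = 99 and -4x + 8y = 120.
Solving simultaneously gives x = 129, y = 159/2.

x = 129, y = 159/2, minimum f = -1896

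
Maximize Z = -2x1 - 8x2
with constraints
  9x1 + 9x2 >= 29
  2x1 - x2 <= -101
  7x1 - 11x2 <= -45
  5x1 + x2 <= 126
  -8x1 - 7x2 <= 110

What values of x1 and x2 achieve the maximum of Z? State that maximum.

Feasible corners and Z = -2x1 - 8x2:
  (-880/27, 967/27) → Z = -664/3
  (-1193/9, 1222/9) → Z = -7390/9
  (25/7, 757/7) → Z = -6106/7
The feasible region is unbounded (it extends along (-7, 8), (-1, 5)), but Z strictly decreases along every unbounded feasible direction, so there is no improving ray and the maximum is attained at a vertex.

x1 = -880/27, x2 = 967/27, maximum Z = -664/3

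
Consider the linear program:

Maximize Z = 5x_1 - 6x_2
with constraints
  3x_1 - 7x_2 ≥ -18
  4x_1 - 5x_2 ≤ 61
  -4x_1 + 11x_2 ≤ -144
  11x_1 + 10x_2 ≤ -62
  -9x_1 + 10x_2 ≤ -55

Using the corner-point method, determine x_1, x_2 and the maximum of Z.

x_1 = -49/24, x_2 = -83/6, maximum Z = 1747/24

Corner points and Z = 5x_1 - 6x_2:
  (-49/24, -83/6) → Z = 1747/24
  (-67, -329/5) → Z = 299/5
  (-835/59, -1076/59) → Z = 2281/59

The binding constraints are 4x_1 - 5x_2 = 61 and -4x_1 + 11x_2 = -144.
Solving simultaneously gives x_1 = -49/24, x_2 = -83/6.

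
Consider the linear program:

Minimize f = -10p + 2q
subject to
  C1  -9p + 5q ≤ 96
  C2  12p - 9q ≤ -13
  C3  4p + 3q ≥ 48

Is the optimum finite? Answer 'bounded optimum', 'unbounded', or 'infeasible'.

From the feasible point (-48/47, 816/47), moving in the direction (9, 12) keeps every constraint satisfied while f decreases without bound.

unbounded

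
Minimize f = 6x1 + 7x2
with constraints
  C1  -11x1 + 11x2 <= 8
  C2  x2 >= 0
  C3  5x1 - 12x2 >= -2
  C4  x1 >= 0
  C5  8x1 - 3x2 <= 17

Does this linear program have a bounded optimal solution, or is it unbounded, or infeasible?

Corner points and f = 6x1 + 7x2:
  (0, 0) → f = 0
  (17/8, 0) → f = 51/4
  (0, 1/6) → f = 7/6
  (70/27, 101/81) → f = 1967/81
The feasible region has finitely many vertices and no improving ray; the minimum is 0 at (0, 0).

bounded optimum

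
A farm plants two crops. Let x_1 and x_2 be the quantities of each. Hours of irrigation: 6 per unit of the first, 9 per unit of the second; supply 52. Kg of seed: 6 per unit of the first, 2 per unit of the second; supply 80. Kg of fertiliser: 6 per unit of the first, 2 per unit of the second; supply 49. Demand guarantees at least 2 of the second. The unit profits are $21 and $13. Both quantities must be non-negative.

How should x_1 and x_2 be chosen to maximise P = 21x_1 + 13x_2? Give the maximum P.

Vertices and P = 21x_1 + 13x_2:
  (0, 52/9) → P = 676/9
  (0, 2) → P = 26
  (17/3, 2) → P = 145

x_1 = 17/3, x_2 = 2, maximum P = 145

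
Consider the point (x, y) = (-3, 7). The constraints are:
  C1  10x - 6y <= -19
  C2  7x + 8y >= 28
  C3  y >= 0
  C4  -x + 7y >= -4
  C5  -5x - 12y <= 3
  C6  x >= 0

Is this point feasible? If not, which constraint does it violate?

Constraint C6: x = -3, which is not ≥ 0. All other constraints are satisfied.

not feasible — violates C6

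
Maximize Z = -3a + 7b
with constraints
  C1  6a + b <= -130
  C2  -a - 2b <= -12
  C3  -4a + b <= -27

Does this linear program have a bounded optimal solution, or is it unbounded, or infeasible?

The boundaries 6a + b = -130 and -a - 2b = -12 meet at (-272/11, 202/11), but that point violates -4a + b ≤ -27. Every candidate vertex is excluded by some other constraint, so the feasible region is empty.

infeasible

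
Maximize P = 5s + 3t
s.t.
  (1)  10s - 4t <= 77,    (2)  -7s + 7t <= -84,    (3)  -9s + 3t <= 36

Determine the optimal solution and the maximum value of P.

s = 29/6, t = -43/6, maximum P = 8/3

Vertices and P = 5s + 3t:
  (29/6, -43/6) → P = 8/3
  (-125/2, -351/2) → P = -839
  (-12, -24) → P = -132

The binding constraints are 10s - 4t = 77 and -7s + 7t = -84.
Solving simultaneously gives s = 29/6, t = -43/6.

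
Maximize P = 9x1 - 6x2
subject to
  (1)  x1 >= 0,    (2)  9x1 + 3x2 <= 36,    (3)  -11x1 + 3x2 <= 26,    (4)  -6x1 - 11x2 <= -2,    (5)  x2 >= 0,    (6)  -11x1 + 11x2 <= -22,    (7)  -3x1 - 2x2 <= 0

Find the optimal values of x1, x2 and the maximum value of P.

Extreme points and P = 9x1 - 6x2:
  (4, 0) → P = 36
  (7/2, 3/2) → P = 45/2
  (2, 0) → P = 18

x1 = 4, x2 = 0, maximum P = 36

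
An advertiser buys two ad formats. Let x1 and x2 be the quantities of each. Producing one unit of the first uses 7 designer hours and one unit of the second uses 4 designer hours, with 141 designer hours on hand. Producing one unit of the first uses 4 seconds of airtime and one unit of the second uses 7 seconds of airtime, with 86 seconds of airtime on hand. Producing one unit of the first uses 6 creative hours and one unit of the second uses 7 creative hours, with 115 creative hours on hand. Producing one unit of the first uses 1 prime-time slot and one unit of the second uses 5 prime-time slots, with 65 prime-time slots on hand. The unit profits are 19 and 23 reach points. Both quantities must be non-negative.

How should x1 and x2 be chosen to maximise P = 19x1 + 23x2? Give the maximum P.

x1 = 29/2, x2 = 4, maximum P = 735/2

Vertices and P = 19x1 + 23x2:
  (0, 0) → P = 0
  (0, 86/7) → P = 1978/7
  (115/6, 0) → P = 2185/6
  (29/2, 4) → P = 735/2

The binding constraints are 4x1 + 7x2 = 86 and 6x1 + 7x2 = 115.
Solving simultaneously gives x1 = 29/2, x2 = 4.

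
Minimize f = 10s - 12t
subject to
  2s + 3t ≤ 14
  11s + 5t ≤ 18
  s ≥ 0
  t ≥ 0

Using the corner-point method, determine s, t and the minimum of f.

s = 0, t = 18/5, minimum f = -216/5

Vertices and f = 10s - 12t:
  (0, 18/5) → f = -216/5
  (18/11, 0) → f = 180/11
  (0, 0) → f = 0

The optimum lies where 11s + 5t = 18 and s = 0.
Solving simultaneously gives s = 0, t = 18/5.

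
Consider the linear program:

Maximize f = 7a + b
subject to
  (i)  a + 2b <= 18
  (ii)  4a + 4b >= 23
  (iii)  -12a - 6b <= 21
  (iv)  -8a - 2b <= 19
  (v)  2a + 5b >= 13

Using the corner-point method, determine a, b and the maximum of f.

a = 64, b = -23, maximum f = 425

Extreme points and f = 7a + b:
  (-37/7, 163/14) → f = -355/14
  (64, -23) → f = 425
  (-61/12, 65/6) → f = -99/4
  (21/4, 1/2) → f = 149/4

At the optimal vertex, a + 2b = 18 and 2a + 5b = 13.
Solving simultaneously gives a = 64, b = -23.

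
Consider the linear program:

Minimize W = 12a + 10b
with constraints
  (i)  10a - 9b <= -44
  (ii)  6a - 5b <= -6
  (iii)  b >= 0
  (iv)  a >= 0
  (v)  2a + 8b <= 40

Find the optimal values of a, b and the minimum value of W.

Corner points and W = 12a + 10b:
  (0, 44/9) → W = 440/9
  (4/49, 244/49) → W = 2488/49
  (0, 5) → W = 50

The binding constraints are 10a - 9b = -44 and a = 0.
Solving simultaneously gives a = 0, b = 44/9.

a = 0, b = 44/9, minimum W = 440/9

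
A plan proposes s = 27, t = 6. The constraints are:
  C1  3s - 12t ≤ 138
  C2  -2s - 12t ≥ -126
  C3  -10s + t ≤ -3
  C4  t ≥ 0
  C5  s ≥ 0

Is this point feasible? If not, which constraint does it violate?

feasible

C1: 9 ≤ 138 ✓
C2: -126 ≥ -126 ✓
C3: -264 ≤ -3 ✓
C4: 6 ≥ 0 ✓
C5: 27 ≥ 0 ✓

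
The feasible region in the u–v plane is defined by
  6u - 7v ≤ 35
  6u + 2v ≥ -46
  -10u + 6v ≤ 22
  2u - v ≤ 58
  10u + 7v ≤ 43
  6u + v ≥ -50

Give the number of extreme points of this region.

4

Pairwise boundary intersections that survive every other constraint:
  (-14/3, -9)
  (39/8, -23/28)
  (-40/7, -41/7)
  (4/5, 5)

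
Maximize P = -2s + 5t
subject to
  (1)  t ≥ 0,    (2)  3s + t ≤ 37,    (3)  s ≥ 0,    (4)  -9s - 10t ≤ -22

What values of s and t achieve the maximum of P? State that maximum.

Feasible corners and P = -2s + 5t:
  (37/3, 0) → P = -74/3
  (22/9, 0) → P = -44/9
  (0, 37) → P = 185
  (0, 11/5) → P = 11

The optimum lies where 3s + t = 37 and s = 0.
Solving simultaneously gives s = 0, t = 37.

s = 0, t = 37, maximum P = 185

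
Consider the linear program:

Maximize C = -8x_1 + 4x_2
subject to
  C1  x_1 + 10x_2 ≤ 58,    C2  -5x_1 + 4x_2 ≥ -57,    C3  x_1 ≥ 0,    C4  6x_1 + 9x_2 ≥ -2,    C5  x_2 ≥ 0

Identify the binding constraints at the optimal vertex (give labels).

Corner points and C = -8x_1 + 4x_2:
  (401/27, 233/54) → C = -914/9
  (0, 29/5) → C = 116/5
  (57/5, 0) → C = -456/5
  (0, 0) → C = 0

The maximum is at (0, 29/5). Substituting into each constraint, equality holds for C1 and C3; the remaining constraints have slack.

C1 and C3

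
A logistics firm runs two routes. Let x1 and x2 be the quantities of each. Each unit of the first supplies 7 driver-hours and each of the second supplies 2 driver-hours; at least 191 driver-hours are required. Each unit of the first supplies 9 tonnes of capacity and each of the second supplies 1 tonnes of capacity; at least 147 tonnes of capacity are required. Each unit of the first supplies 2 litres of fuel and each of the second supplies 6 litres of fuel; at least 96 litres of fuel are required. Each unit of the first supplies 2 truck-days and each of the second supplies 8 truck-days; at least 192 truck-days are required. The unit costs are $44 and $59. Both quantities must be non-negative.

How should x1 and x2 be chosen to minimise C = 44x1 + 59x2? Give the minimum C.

x1 = 22, x2 = 37/2, minimum C = 4119/2

The feasible region is unbounded (it extends along (0, 1), (1, 0)), but C strictly increases along every unbounded feasible direction, so there is no improving ray and the minimum is attained at a vertex.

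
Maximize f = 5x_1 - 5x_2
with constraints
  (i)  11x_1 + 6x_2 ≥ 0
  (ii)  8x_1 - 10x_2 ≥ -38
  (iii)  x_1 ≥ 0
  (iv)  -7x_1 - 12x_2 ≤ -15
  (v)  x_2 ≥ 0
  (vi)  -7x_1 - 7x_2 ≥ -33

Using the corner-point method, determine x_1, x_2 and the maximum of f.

Corner points and f = 5x_1 - 5x_2:
  (0, 19/5) → f = -19
  (32/63, 265/63) → f = -1165/63
  (0, 5/4) → f = -25/4
  (15/7, 0) → f = 75/7
  (33/7, 0) → f = 165/7

x_1 = 33/7, x_2 = 0, maximum f = 165/7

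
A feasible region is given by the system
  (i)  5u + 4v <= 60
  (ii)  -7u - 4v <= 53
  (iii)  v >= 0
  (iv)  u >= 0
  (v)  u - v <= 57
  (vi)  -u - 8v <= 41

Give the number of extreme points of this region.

Pairwise boundary intersections that survive every other constraint:
  (12, 0)
  (0, 15)
  (0, 0)

3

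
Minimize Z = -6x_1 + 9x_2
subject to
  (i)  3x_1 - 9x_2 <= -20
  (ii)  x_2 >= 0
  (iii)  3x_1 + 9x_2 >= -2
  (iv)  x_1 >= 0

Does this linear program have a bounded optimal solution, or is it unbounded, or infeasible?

From the feasible point (0, 20/9), moving in the direction (9, 3) keeps every constraint satisfied while Z decreases without bound.

unbounded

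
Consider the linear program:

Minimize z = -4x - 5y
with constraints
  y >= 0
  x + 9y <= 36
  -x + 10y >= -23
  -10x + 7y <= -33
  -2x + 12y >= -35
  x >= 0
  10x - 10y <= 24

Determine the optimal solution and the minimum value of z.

x = 144/25, y = 84/25, minimum z = -996/25

The binding constraints are x + 9y = 36 and 10x - 10y = 24.
Solving simultaneously gives x = 144/25, y = 84/25.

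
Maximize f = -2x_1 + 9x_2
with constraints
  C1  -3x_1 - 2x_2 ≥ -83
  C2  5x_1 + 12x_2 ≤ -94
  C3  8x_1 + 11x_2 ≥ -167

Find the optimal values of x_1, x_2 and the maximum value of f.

x_1 = -970/41, x_2 = 83/41, maximum f = 2687/41

Vertices and f = -2x_1 + 9x_2:
  (592/13, -697/26) → f = -8641/26
  (1247/17, -1165/17) → f = -12979/17
  (-970/41, 83/41) → f = 2687/41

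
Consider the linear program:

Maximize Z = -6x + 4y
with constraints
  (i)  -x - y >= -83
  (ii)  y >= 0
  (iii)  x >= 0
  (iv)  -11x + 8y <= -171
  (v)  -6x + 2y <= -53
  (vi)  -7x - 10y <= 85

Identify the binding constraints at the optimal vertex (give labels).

(ii) and (iv)

Extreme points and Z = -6x + 4y:
  (83, 0) → Z = -498
  (835/19, 742/19) → Z = -2042/19
  (171/11, 0) → Z = -1026/11

The maximum is at (171/11, 0). Substituting into each constraint, equality holds for (ii) and (iv); the remaining constraints have slack.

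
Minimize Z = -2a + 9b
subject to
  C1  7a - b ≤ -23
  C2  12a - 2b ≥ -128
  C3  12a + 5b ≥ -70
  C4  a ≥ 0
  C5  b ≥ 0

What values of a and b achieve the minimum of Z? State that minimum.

Extreme points and Z = -2a + 9b:
  (41, 310) → Z = 2708
  (0, 23) → Z = 207
  (0, 64) → Z = 576

a = 0, b = 23, minimum Z = 207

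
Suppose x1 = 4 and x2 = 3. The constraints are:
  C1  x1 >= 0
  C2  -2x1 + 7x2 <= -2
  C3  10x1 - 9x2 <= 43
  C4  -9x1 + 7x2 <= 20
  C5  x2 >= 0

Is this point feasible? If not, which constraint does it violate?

Constraint C2: -2x1 + 7x2 = 13, which is not ≤ -2. All other constraints are satisfied.

not feasible — violates C2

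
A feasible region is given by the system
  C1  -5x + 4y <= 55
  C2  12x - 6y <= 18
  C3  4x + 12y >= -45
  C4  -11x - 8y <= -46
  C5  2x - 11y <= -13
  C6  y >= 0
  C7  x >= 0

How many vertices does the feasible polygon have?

4

Intersecting each pair of boundary lines and keeping only the points that satisfy every inequality leaves:
  (67/3, 125/3)
  (0, 55/4)
  (70/27, 59/27)
  (0, 23/4)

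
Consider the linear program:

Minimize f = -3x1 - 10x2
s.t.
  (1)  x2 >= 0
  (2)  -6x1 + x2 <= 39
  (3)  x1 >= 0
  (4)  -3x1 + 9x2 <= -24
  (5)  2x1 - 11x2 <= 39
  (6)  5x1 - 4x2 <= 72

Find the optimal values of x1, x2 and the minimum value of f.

Feasible corners and f = -3x1 - 10x2:
  (8, 0) → f = -24
  (72/5, 0) → f = -216/5
  (184/11, 32/11) → f = -872/11

x1 = 184/11, x2 = 32/11, minimum f = -872/11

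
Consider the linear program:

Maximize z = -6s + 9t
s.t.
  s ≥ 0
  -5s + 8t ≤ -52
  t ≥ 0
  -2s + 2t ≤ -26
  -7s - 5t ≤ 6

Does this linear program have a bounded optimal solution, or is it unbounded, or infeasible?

bounded optimum

Corner points and z = -6s + 9t:
  (52/3, 13/3) → z = -65
  (13, 0) → z = -78
The feasible region has finitely many vertices and no improving ray; the maximum is -65 at (52/3, 13/3).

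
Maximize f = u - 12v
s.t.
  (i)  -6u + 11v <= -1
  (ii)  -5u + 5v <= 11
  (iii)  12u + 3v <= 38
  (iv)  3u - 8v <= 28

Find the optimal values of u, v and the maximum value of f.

u = -228/25, v = -173/25, maximum f = 1848/25

Corner points and f = u - 12v:
  (-126/25, -71/25) → f = 726/25
  (421/150, 36/25) → f = -2171/150
  (-228/25, -173/25) → f = 1848/25
  (388/105, -74/35) → f = 436/15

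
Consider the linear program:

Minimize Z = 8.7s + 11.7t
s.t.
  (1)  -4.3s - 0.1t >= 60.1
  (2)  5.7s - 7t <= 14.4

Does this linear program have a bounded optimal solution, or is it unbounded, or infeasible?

unbounded

From the feasible point (-41926/3067, -40449/3067), moving in the direction (-7, -5.7) keeps every constraint satisfied while Z decreases without bound.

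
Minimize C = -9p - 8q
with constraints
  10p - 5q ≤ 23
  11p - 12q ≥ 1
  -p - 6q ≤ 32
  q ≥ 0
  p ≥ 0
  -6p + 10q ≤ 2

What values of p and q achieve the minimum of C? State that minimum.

Vertices and C = -9p - 8q:
  (23/10, 0) → C = -207/10
  (24/7, 79/35) → C = -1712/35
  (1/11, 0) → C = -9/11
  (17/19, 14/19) → C = -265/19

The optimum lies where 10p - 5q = 23 and -6p + 10q = 2.
Solving simultaneously gives p = 24/7, q = 79/35.

p = 24/7, q = 79/35, minimum C = -1712/35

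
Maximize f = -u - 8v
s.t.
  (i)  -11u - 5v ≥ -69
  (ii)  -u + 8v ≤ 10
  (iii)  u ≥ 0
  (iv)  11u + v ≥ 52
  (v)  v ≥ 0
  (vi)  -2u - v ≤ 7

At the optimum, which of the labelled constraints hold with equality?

Vertices and f = -u - 8v:
  (502/93, 179/93) → f = -1934/93
  (69/11, 0) → f = -69/11
  (406/89, 162/89) → f = -1702/89
  (52/11, 0) → f = -52/11

The maximum is at (52/11, 0). Substituting into each constraint, equality holds for (iv) and (v); the remaining constraints have slack.

(iv) and (v)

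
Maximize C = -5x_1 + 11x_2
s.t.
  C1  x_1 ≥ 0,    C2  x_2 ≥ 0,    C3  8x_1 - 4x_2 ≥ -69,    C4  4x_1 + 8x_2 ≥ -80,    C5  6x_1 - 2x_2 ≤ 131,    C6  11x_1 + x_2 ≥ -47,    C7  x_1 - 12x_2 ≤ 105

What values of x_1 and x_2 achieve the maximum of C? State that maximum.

x_1 = 331/4, x_2 = 731/4, maximum C = 3193/2

Corner points and C = -5x_1 + 11x_2:
  (0, 0) → C = 0
  (0, 69/4) → C = 759/4
  (131/6, 0) → C = -655/6
  (331/4, 731/4) → C = 3193/2

At the optimal vertex, 8x_1 - 4x_2 = -69 and 6x_1 - 2x_2 = 131.
Solving simultaneously gives x_1 = 331/4, x_2 = 731/4.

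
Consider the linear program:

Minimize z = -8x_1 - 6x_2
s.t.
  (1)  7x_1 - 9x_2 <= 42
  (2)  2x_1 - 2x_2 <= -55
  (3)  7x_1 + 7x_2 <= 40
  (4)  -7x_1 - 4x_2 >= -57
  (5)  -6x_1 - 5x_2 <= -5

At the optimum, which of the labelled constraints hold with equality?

Extreme points and z = -8x_1 - 6x_2:
  (-305/28, 465/28) → z = -25/2
  (-265/22, 170/11) → z = 40/11
  (-165/7, 205/7) → z = 90/7

The minimum is at (-305/28, 465/28). Substituting into each constraint, equality holds for (2) and (3); the remaining constraints have slack.

(2) and (3)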